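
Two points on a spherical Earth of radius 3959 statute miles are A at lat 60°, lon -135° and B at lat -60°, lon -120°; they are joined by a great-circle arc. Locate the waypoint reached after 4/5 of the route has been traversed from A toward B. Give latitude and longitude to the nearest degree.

Write both endpoints as unit vectors p₁, p₂ with components (cos φ cos λ, cos φ sin λ, sin φ).
The central angle between the endpoints is δ = arccos(p₁·p₂) ≈ 2.104 rad (120.6°).
Interpolate at f = 4/5 with slerp weights a = sin((1−f)δ)/sin δ ≈ 0.474, b = sin(fδ)/sin δ ≈ 1.154.
p = a·p₁ + b·p₂ ≈ (-0.456, -0.667, -0.589); φ = arcsin(p_z) ≈ -36.05°, λ = atan2(p_y, p_x) ≈ -124.36°.

≈ lat -36°, lon -124°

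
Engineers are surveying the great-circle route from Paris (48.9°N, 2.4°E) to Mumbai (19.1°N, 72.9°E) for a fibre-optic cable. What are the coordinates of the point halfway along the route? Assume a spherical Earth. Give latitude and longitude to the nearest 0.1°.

Convert each endpoint to a unit vector on the sphere (x = cos φ cos λ, y = cos φ sin λ, z = sin φ).
The central angle between the endpoints is δ = arccos(p₁·p₂) ≈ 1.100 rad (63.0°).
Interpolate at f = 1/2 with slerp weights a = sin((1−f)δ)/sin δ ≈ 0.586, b = sin(fδ)/sin δ ≈ 0.586.
p = a·p₁ + b·p₂ ≈ (0.548, 0.546, 0.634); φ = arcsin(p_z) ≈ 39.33°, λ = atan2(p_y, p_x) ≈ 44.88°.

≈ (39.3°N, 44.9°E)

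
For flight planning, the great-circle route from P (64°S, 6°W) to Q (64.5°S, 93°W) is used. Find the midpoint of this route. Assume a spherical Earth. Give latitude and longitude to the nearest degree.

The haversine formula gives a central angle δ ≈ 0.607 rad (34.8°) between the endpoints.
Interpolate at f = 1/2 with slerp weights a = sin((1−f)δ)/sin δ ≈ 0.524, b = sin(fδ)/sin δ ≈ 0.524.
p = a·p₁ + b·p₂ ≈ (0.217, -0.249, -0.944); φ = arcsin(p_z) ≈ -70.72°, λ = atan2(p_y, p_x) ≈ -49.01°.

≈ (71°S, 49°W)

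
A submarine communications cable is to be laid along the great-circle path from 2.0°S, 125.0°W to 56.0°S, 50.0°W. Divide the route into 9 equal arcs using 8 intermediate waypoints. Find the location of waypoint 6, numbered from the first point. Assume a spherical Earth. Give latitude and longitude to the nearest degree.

Convert each endpoint to a unit vector on the sphere (x = cos φ cos λ, y = cos φ sin λ, z = sin φ).
The central angle between the endpoints is δ = arccos(p₁·p₂) ≈ 1.396 rad (80.0°).
Interpolate at f = 6/9 with slerp weights a = sin((1−f)δ)/sin δ ≈ 0.456, b = sin(fδ)/sin δ ≈ 0.815.
p = a·p₁ + b·p₂ ≈ (0.032, -0.722, -0.691); φ = arcsin(p_z) ≈ -43.72°, λ = atan2(p_y, p_x) ≈ -87.50°.

≈ 44°S, 87°W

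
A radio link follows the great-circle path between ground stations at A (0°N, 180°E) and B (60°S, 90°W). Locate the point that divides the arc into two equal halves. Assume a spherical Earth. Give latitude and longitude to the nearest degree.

The haversine formula gives a central angle δ ≈ 1.571 rad (90.0°) between the endpoints.
Interpolate at f = 1/2 with slerp weights a = sin((1−f)δ)/sin δ ≈ 0.707, b = sin(fδ)/sin δ ≈ 0.707.
p = a·p₁ + b·p₂ ≈ (-0.707, -0.354, -0.612); φ = arcsin(p_z) ≈ -37.76°, λ = atan2(p_y, p_x) ≈ -153.43°.

≈ (38°S, 153°W)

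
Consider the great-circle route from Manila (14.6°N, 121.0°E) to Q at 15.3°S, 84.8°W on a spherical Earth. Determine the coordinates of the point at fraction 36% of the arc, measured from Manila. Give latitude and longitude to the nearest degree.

≈ 4°N, 177°E

From cos δ = sin φ₁ sin φ₂ + cos φ₁ cos φ₂ cos Δλ, the central angle is δ ≈ 2.707 rad (155.1°).
Interpolate at f = 0.36 with slerp weights a = sin((1−f)δ)/sin δ ≈ 2.342, b = sin(fδ)/sin δ ≈ 1.963.
p = a·p₁ + b·p₂ ≈ (-0.996, 0.057, 0.072); φ = arcsin(p_z) ≈ 4.15°, λ = atan2(p_y, p_x) ≈ 176.73°.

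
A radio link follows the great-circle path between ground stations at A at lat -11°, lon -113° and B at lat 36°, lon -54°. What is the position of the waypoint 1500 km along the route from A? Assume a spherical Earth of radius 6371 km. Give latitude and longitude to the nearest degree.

≈ lat -2°, lon -103°

Write both endpoints as unit vectors p₁, p₂ with components (cos φ cos λ, cos φ sin λ, sin φ).
The central angle between the endpoints is δ = arccos(p₁·p₂) ≈ 1.269 rad (72.7°). The total great-circle distance is δ·R ≈ 1.269 × 6371 ≈ 8087 km, so the target fraction is f = 1500/8087 ≈ 0.185.
Interpolate at f ≈ 0.185 with slerp weights a = sin((1−f)δ)/sin δ ≈ 0.900, b = sin(fδ)/sin δ ≈ 0.244.
p = a·p₁ + b·p₂ ≈ (-0.229, -0.973, -0.028); φ = arcsin(p_z) ≈ -1.61°, λ = atan2(p_y, p_x) ≈ -103.24°.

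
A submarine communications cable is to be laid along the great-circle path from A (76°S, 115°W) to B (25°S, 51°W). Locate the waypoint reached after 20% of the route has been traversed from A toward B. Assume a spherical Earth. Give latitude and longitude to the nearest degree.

The haversine formula gives a central angle δ ≈ 1.040 rad (59.6°) between the endpoints.
Interpolate at f = 0.20 with slerp weights a = sin((1−f)δ)/sin δ ≈ 0.857, b = sin(fδ)/sin δ ≈ 0.239.
p = a·p₁ + b·p₂ ≈ (0.049, -0.357, -0.933); φ = arcsin(p_z) ≈ -68.90°, λ = atan2(p_y, p_x) ≈ -82.19°.

≈ (69°S, 82°W)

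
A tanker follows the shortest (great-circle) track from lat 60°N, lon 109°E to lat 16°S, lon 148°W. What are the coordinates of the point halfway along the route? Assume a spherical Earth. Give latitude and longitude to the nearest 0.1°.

≈ lat 31.1°N, lon 177.9°W

Convert each endpoint to a unit vector on the sphere (x = cos φ cos λ, y = cos φ sin λ, z = sin φ).
The central angle between the endpoints is δ = arccos(p₁·p₂) ≈ 1.925 rad (110.3°).
Interpolate at f = 1/2 with slerp weights a = sin((1−f)δ)/sin δ ≈ 0.875, b = sin(fδ)/sin δ ≈ 0.875.
p = a·p₁ + b·p₂ ≈ (-0.856, -0.032, 0.517); φ = arcsin(p_z) ≈ 31.10°, λ = atan2(p_y, p_x) ≈ -177.85°.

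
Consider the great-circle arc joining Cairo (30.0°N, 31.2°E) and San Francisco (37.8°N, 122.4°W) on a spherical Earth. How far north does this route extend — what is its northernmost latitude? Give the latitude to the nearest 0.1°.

The great circle lies in the plane with unit normal n̂ = (p₁ × p₂)/|p₁ × p₂|.
Here n̂_z ≈ -0.320; the vertex latitude is φ_max = arccos|n̂_z| ≈ 71.4°.
Check via Clairaut: cos φ_max = |cos φ₁| · sin C = cos(30.0°)·sin(21.7°) ≈ 0.320, again giving ≈ 71.4°.

≈ 71.4°N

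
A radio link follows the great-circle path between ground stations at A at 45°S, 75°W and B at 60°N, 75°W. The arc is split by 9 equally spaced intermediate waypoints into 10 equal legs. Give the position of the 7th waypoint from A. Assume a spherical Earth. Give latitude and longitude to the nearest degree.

Write both endpoints as unit vectors p₁, p₂ with components (cos φ cos λ, cos φ sin λ, sin φ).
The central angle between the endpoints is δ = arccos(p₁·p₂) ≈ 1.833 rad (105.0°).
Interpolate at f = 7/10 with slerp weights a = sin((1−f)δ)/sin δ ≈ 0.541, b = sin(fδ)/sin δ ≈ 0.993.
p = a·p₁ + b·p₂ ≈ (0.227, -0.849, 0.477); φ = arcsin(p_z) ≈ 28.50°, λ = atan2(p_y, p_x) ≈ -75.00°.

≈ 28°N, 75°W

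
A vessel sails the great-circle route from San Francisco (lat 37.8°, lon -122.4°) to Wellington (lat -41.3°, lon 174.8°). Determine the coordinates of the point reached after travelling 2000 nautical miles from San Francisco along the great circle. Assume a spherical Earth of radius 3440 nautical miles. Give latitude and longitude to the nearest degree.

≈ lat 11°, lon -145°

From cos δ = sin φ₁ sin φ₂ + cos φ₁ cos φ₂ cos Δλ, the central angle is δ ≈ 1.704 rad (97.7°). The total great-circle distance is δ·R ≈ 1.704 × 3440 ≈ 5863 nmi, so the target fraction is f = 2000/5863 ≈ 0.341.
Interpolate at f ≈ 0.341 with slerp weights a = sin((1−f)δ)/sin δ ≈ 0.909, b = sin(fδ)/sin δ ≈ 0.554.
p = a·p₁ + b·p₂ ≈ (-0.800, -0.569, 0.192); φ = arcsin(p_z) ≈ 11.05°, λ = atan2(p_y, p_x) ≈ -144.56°.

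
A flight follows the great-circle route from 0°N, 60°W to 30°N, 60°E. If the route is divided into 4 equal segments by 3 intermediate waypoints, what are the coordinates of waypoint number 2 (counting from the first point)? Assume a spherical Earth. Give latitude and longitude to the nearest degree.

≈ 28°N, 7°W

Write both endpoints as unit vectors p₁, p₂ with components (cos φ cos λ, cos φ sin λ, sin φ).
The central angle between the endpoints is δ = arccos(p₁·p₂) ≈ 2.019 rad (115.7°).
Interpolate at f = 2/4 with slerp weights a = sin((1−f)δ)/sin δ ≈ 0.939, b = sin(fδ)/sin δ ≈ 0.939.
p = a·p₁ + b·p₂ ≈ (0.876, -0.109, 0.470); φ = arcsin(p_z) ≈ 28.00°, λ = atan2(p_y, p_x) ≈ -7.09°.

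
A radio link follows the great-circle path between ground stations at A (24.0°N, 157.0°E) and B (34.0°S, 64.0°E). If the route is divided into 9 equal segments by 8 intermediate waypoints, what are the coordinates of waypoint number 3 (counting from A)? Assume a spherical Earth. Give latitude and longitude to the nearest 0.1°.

≈ (3.6°N, 127.3°E)

Convert each endpoint to a unit vector on the sphere (x = cos φ cos λ, y = cos φ sin λ, z = sin φ).
The central angle between the endpoints is δ = arccos(p₁·p₂) ≈ 1.841 rad (105.5°).
Interpolate at f = 3/9 with slerp weights a = sin((1−f)δ)/sin δ ≈ 0.977, b = sin(fδ)/sin δ ≈ 0.598.
p = a·p₁ + b·p₂ ≈ (-0.604, 0.794, 0.063); φ = arcsin(p_z) ≈ 3.63°, λ = atan2(p_y, p_x) ≈ 127.28°.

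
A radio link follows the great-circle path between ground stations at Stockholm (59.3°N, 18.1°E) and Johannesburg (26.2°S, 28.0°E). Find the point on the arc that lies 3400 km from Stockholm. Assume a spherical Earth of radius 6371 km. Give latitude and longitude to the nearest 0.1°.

From cos δ = sin φ₁ sin φ₂ + cos φ₁ cos φ₂ cos Δλ, the central angle is δ ≈ 1.499 rad (85.9°). The total great-circle distance is δ·R ≈ 1.499 × 6371 ≈ 9551 km, so the target fraction is f = 3400/9551 ≈ 0.356.
Interpolate at f ≈ 0.356 with slerp weights a = sin((1−f)δ)/sin δ ≈ 0.824, b = sin(fδ)/sin δ ≈ 0.510.
p = a·p₁ + b·p₂ ≈ (0.804, 0.346, 0.484); φ = arcsin(p_z) ≈ 28.93°, λ = atan2(p_y, p_x) ≈ 23.26°.

≈ 28.9°N, 23.3°E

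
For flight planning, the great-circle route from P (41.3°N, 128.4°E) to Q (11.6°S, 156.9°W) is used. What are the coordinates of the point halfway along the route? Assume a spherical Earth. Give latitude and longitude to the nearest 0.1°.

≈ (18.4°N, 171.5°E)

From cos δ = sin φ₁ sin φ₂ + cos φ₁ cos φ₂ cos Δλ, the central angle is δ ≈ 1.509 rad (86.5°).
Interpolate at f = 1/2 with slerp weights a = sin((1−f)δ)/sin δ ≈ 0.686, b = sin(fδ)/sin δ ≈ 0.686.
p = a·p₁ + b·p₂ ≈ (-0.939, 0.140, 0.315); φ = arcsin(p_z) ≈ 18.36°, λ = atan2(p_y, p_x) ≈ 171.50°.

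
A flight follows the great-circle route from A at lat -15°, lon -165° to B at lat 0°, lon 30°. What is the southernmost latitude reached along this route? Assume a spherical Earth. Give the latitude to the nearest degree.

The great circle lies in the plane with unit normal n̂ = (p₁ × p₂)/|p₁ × p₂|.
Here n̂_z ≈ -0.695; the vertex latitude is φ_max = arccos|n̂_z| ≈ 46.0°.
Check via Clairaut: cos φ_max = |cos φ₁| · sin C = cos(15.0°)·sin(134.0°) ≈ 0.695, again giving ≈ 46.0°.

≈ -46°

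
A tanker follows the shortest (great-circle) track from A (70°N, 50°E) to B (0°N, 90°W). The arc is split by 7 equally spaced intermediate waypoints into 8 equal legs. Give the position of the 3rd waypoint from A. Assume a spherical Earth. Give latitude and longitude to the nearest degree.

≈ (63°N, 63°W)

The haversine formula gives a central angle δ ≈ 1.836 rad (105.2°) between the endpoints.
Interpolate at f = 3/8 with slerp weights a = sin((1−f)δ)/sin δ ≈ 0.945, b = sin(fδ)/sin δ ≈ 0.658.
p = a·p₁ + b·p₂ ≈ (0.208, -0.411, 0.888); φ = arcsin(p_z) ≈ 62.59°, λ = atan2(p_y, p_x) ≈ -63.18°.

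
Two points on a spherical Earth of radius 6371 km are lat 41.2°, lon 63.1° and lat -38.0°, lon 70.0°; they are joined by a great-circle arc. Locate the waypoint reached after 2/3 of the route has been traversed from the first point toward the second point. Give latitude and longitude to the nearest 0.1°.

≈ lat -11.6°, lon 67.6°

The haversine formula gives a central angle δ ≈ 1.387 rad (79.5°) between the endpoints.
Interpolate at f = 2/3 with slerp weights a = sin((1−f)δ)/sin δ ≈ 0.454, b = sin(fδ)/sin δ ≈ 0.812.
p = a·p₁ + b·p₂ ≈ (0.373, 0.906, -0.201); φ = arcsin(p_z) ≈ -11.60°, λ = atan2(p_y, p_x) ≈ 67.60°.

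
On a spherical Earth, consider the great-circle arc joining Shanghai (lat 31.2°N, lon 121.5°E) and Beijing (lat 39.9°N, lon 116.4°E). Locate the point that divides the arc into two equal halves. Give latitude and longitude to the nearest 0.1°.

≈ lat 35.6°N, lon 119.1°E

Convert each endpoint to a unit vector on the sphere (x = cos φ cos λ, y = cos φ sin λ, z = sin φ).
The central angle between the endpoints is δ = arccos(p₁·p₂) ≈ 0.168 rad (9.6°).
Interpolate at f = 1/2 with slerp weights a = sin((1−f)δ)/sin δ ≈ 0.502, b = sin(fδ)/sin δ ≈ 0.502.
p = a·p₁ + b·p₂ ≈ (-0.395, 0.711, 0.582); φ = arcsin(p_z) ≈ 35.58°, λ = atan2(p_y, p_x) ≈ 119.09°.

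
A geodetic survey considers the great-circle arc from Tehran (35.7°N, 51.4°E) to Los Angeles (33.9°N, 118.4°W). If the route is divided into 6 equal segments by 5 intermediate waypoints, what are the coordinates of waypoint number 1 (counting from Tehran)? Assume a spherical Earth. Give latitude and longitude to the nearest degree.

The haversine formula gives a central angle δ ≈ 1.916 rad (109.8°) between the endpoints.
Interpolate at f = 1/6 with slerp weights a = sin((1−f)δ)/sin δ ≈ 1.062, b = sin(fδ)/sin δ ≈ 0.333.
p = a·p₁ + b·p₂ ≈ (0.406, 0.431, 0.806); φ = arcsin(p_z) ≈ 53.69°, λ = atan2(p_y, p_x) ≈ 46.65°.

≈ 54°N, 47°E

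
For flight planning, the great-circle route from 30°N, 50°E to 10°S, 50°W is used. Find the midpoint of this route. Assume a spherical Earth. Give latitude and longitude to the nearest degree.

Convert each endpoint to a unit vector on the sphere (x = cos φ cos λ, y = cos φ sin λ, z = sin φ).
The central angle between the endpoints is δ = arccos(p₁·p₂) ≈ 1.808 rad (103.6°).
Interpolate at f = 1/2 with slerp weights a = sin((1−f)δ)/sin δ ≈ 0.808, b = sin(fδ)/sin δ ≈ 0.808.
p = a·p₁ + b·p₂ ≈ (0.962, -0.074, 0.264); φ = arcsin(p_z) ≈ 15.30°, λ = atan2(p_y, p_x) ≈ -4.37°.

≈ 15°N, 4°W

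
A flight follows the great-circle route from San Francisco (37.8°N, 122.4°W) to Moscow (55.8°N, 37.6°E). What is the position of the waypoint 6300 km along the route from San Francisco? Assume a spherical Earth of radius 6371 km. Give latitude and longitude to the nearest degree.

Write both endpoints as unit vectors p₁, p₂ with components (cos φ cos λ, cos φ sin λ, sin φ).
The central angle between the endpoints is δ = arccos(p₁·p₂) ≈ 1.481 rad (84.9°). The total great-circle distance is δ·R ≈ 1.481 × 6371 ≈ 9436 km, so the target fraction is f = 6300/9436 ≈ 0.668.
Interpolate at f ≈ 0.668 with slerp weights a = sin((1−f)δ)/sin δ ≈ 0.475, b = sin(fδ)/sin δ ≈ 0.839.
p = a·p₁ + b·p₂ ≈ (0.173, -0.029, 0.985); φ = arcsin(p_z) ≈ 79.92°, λ = atan2(p_y, p_x) ≈ -9.51°.

≈ 80°N, 10°W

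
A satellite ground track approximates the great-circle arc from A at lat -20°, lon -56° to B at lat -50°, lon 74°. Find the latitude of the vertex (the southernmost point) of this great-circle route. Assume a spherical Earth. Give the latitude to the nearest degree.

The great circle lies in the plane with unit normal n̂ = (p₁ × p₂)/|p₁ × p₂|.
Here n̂_z ≈ +0.466; the vertex latitude is φ_max = arccos|n̂_z| ≈ 62.2°.

≈ -62°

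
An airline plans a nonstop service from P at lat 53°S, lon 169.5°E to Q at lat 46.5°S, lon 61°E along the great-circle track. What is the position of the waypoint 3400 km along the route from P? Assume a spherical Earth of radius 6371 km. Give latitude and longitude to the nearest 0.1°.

≈ lat 63.7°S, lon 112.4°E

The haversine formula gives a central angle δ ≈ 1.106 rad (63.4°) between the endpoints. The total great-circle distance is δ·R ≈ 1.106 × 6371 ≈ 7049 km, so the target fraction is f = 3400/7049 ≈ 0.482.
Interpolate at f ≈ 0.482 with slerp weights a = sin((1−f)δ)/sin δ ≈ 0.606, b = sin(fδ)/sin δ ≈ 0.569.
p = a·p₁ + b·p₂ ≈ (-0.169, 0.409, -0.897); φ = arcsin(p_z) ≈ -63.74°, λ = atan2(p_y, p_x) ≈ 112.43°.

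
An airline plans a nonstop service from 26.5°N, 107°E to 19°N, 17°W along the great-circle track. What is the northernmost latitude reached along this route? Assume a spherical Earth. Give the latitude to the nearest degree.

≈ 42°N

The great circle lies in the plane with unit normal n̂ = (p₁ × p₂)/|p₁ × p₂|.
Here n̂_z ≈ -0.743; the vertex latitude is φ_max = arccos|n̂_z| ≈ 42.0°.
Check via Clairaut: cos φ_max = |cos φ₁| · sin C = cos(26.5°)·sin(56.1°) ≈ 0.743, again giving ≈ 42.0°.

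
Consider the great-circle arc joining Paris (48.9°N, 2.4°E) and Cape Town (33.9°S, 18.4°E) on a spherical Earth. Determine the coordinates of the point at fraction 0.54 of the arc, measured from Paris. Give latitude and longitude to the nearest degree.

≈ 4°N, 12°E

Convert each endpoint to a unit vector on the sphere (x = cos φ cos λ, y = cos φ sin λ, z = sin φ).
The central angle between the endpoints is δ = arccos(p₁·p₂) ≈ 1.466 rad (84.0°).
Interpolate at f = 0.54 with slerp weights a = sin((1−f)δ)/sin δ ≈ 0.628, b = sin(fδ)/sin δ ≈ 0.716.
p = a·p₁ + b·p₂ ≈ (0.976, 0.205, 0.074); φ = arcsin(p_z) ≈ 4.25°, λ = atan2(p_y, p_x) ≈ 11.85°.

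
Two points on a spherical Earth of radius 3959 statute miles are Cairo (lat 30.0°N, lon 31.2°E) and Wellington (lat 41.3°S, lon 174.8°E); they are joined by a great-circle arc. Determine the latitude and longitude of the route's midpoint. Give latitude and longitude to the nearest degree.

≈ lat 17°S, lon 91°E

Convert each endpoint to a unit vector on the sphere (x = cos φ cos λ, y = cos φ sin λ, z = sin φ).
The central angle between the endpoints is δ = arccos(p₁·p₂) ≈ 2.594 rad (148.6°).
Interpolate at f = 1/2 with slerp weights a = sin((1−f)δ)/sin δ ≈ 1.849, b = sin(fδ)/sin δ ≈ 1.849.
p = a·p₁ + b·p₂ ≈ (-0.014, 0.955, -0.296); φ = arcsin(p_z) ≈ -17.20°, λ = atan2(p_y, p_x) ≈ 90.82°.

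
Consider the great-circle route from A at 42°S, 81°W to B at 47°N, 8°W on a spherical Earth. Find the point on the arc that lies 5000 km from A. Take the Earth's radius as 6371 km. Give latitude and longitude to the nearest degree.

From cos δ = sin φ₁ sin φ₂ + cos φ₁ cos φ₂ cos Δλ, the central angle is δ ≈ 1.919 rad (109.9°). The total great-circle distance is δ·R ≈ 1.919 × 6371 ≈ 12226 km, so the target fraction is f = 5000/12226 ≈ 0.409.
Interpolate at f ≈ 0.409 with slerp weights a = sin((1−f)δ)/sin δ ≈ 0.964, b = sin(fδ)/sin δ ≈ 0.752.
p = a·p₁ + b·p₂ ≈ (0.620, -0.779, -0.095); φ = arcsin(p_z) ≈ -5.46°, λ = atan2(p_y, p_x) ≈ -51.49°.

≈ 5°S, 51°W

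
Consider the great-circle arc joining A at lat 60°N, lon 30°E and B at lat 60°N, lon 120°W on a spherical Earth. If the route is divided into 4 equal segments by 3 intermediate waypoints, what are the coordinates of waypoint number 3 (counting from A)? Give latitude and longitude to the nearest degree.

Convert each endpoint to a unit vector on the sphere (x = cos φ cos λ, y = cos φ sin λ, z = sin φ).
The central angle between the endpoints is δ = arccos(p₁·p₂) ≈ 1.008 rad (57.8°).
Interpolate at f = 3/4 with slerp weights a = sin((1−f)δ)/sin δ ≈ 0.295, b = sin(fδ)/sin δ ≈ 0.811.
p = a·p₁ + b·p₂ ≈ (-0.075, -0.278, 0.958); φ = arcsin(p_z) ≈ 73.29°, λ = atan2(p_y, p_x) ≈ -105.15°.

≈ lat 73°N, lon 105°W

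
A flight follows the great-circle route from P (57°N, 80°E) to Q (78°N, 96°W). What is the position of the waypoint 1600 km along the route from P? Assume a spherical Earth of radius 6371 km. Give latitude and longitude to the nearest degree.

≈ (71°N, 79°E)

From cos δ = sin φ₁ sin φ₂ + cos φ₁ cos φ₂ cos Δλ, the central angle is δ ≈ 0.785 rad (45.0°). The total great-circle distance is δ·R ≈ 0.785 × 6371 ≈ 5001 km, so the target fraction is f = 1600/5001 ≈ 0.320.
Interpolate at f ≈ 0.320 with slerp weights a = sin((1−f)δ)/sin δ ≈ 0.720, b = sin(fδ)/sin δ ≈ 0.352.
p = a·p₁ + b·p₂ ≈ (0.060, 0.313, 0.948); φ = arcsin(p_z) ≈ 71.38°, λ = atan2(p_y, p_x) ≈ 79.08°.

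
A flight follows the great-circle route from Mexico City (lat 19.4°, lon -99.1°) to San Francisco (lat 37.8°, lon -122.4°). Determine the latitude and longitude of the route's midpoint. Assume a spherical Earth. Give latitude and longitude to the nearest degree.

≈ lat 29°, lon -110°

Write both endpoints as unit vectors p₁, p₂ with components (cos φ cos λ, cos φ sin λ, sin φ).
The central angle between the endpoints is δ = arccos(p₁·p₂) ≈ 0.478 rad (27.4°).
Interpolate at f = 1/2 with slerp weights a = sin((1−f)δ)/sin δ ≈ 0.515, b = sin(fδ)/sin δ ≈ 0.515.
p = a·p₁ + b·p₂ ≈ (-0.295, -0.823, 0.486); φ = arcsin(p_z) ≈ 29.10°, λ = atan2(p_y, p_x) ≈ -109.71°.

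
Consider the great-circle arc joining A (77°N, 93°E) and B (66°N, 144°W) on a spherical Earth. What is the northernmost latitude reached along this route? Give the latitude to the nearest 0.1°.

The great circle lies in the plane with unit normal n̂ = (p₁ × p₂)/|p₁ × p₂|.
Here n̂_z ≈ +0.142; the vertex latitude is φ_max = arccos|n̂_z| ≈ 81.9°.
Check via Clairaut: cos φ_max = |cos φ₁| · sin C = cos(77.0°)·sin(39.0°) ≈ 0.142, again giving ≈ 81.9°.

≈ 81.9°N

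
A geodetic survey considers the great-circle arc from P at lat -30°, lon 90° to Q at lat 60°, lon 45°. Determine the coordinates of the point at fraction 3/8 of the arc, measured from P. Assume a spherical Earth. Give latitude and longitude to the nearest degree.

≈ lat 5°, lon 78°

Convert each endpoint to a unit vector on the sphere (x = cos φ cos λ, y = cos φ sin λ, z = sin φ).
The central angle between the endpoints is δ = arccos(p₁·p₂) ≈ 1.698 rad (97.3°).
Interpolate at f = 3/8 with slerp weights a = sin((1−f)δ)/sin δ ≈ 0.880, b = sin(fδ)/sin δ ≈ 0.599.
p = a·p₁ + b·p₂ ≈ (0.212, 0.974, 0.079); φ = arcsin(p_z) ≈ 4.54°, λ = atan2(p_y, p_x) ≈ 77.73°.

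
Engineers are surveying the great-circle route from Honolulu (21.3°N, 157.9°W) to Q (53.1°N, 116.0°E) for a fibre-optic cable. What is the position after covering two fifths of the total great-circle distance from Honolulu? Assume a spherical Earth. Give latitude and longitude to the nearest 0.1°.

≈ (41.4°N, 178.4°E)

Convert each endpoint to a unit vector on the sphere (x = cos φ cos λ, y = cos φ sin λ, z = sin φ).
The central angle between the endpoints is δ = arccos(p₁·p₂) ≈ 1.236 rad (70.8°).
Interpolate at f = 2/5 with slerp weights a = sin((1−f)δ)/sin δ ≈ 0.715, b = sin(fδ)/sin δ ≈ 0.502.
p = a·p₁ + b·p₂ ≈ (-0.750, 0.020, 0.662); φ = arcsin(p_z) ≈ 41.42°, λ = atan2(p_y, p_x) ≈ 178.44°.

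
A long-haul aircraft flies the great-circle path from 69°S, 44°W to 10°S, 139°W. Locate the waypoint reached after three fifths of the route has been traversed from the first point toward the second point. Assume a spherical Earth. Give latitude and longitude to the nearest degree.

≈ 40°S, 124°W

Convert each endpoint to a unit vector on the sphere (x = cos φ cos λ, y = cos φ sin λ, z = sin φ).
The central angle between the endpoints is δ = arccos(p₁·p₂) ≈ 1.439 rad (82.5°).
Interpolate at f = 3/5 with slerp weights a = sin((1−f)δ)/sin δ ≈ 0.549, b = sin(fδ)/sin δ ≈ 0.767.
p = a·p₁ + b·p₂ ≈ (-0.428, -0.632, -0.646); φ = arcsin(p_z) ≈ -40.22°, λ = atan2(p_y, p_x) ≈ -124.12°.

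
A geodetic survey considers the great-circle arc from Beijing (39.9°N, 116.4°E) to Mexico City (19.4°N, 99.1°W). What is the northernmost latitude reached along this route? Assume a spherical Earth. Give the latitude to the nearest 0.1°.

≈ 63.0°N

The great circle lies in the plane with unit normal n̂ = (p₁ × p₂)/|p₁ × p₂|.
Here n̂_z ≈ +0.453; the vertex latitude is φ_max = arccos|n̂_z| ≈ 63.0°.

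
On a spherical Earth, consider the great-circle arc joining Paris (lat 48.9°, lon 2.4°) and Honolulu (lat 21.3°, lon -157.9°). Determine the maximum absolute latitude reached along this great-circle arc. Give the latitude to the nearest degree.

The great circle lies in the plane with unit normal n̂ = (p₁ × p₂)/|p₁ × p₂|.
Here n̂_z ≈ -0.217; the vertex latitude is φ_max = arccos|n̂_z| ≈ 77.5°.

≈ 77°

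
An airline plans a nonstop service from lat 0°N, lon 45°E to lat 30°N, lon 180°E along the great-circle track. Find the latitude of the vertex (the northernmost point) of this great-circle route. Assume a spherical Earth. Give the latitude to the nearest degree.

The great circle lies in the plane with unit normal n̂ = (p₁ × p₂)/|p₁ × p₂|.
Here n̂_z ≈ +0.775; the vertex latitude is φ_max = arccos|n̂_z| ≈ 39.2°.
Check via Clairaut: cos φ_max = |cos φ₁| · sin C = cos(0.0°)·sin(50.8°) ≈ 0.775, again giving ≈ 39.2°.

≈ 39°N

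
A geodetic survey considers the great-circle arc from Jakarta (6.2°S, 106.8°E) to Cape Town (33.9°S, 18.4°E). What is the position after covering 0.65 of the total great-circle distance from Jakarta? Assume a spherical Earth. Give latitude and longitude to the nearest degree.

≈ 31°S, 54°E

The haversine formula gives a central angle δ ≈ 1.487 rad (85.2°) between the endpoints.
Interpolate at f = 0.65 with slerp weights a = sin((1−f)δ)/sin δ ≈ 0.499, b = sin(fδ)/sin δ ≈ 0.826.
p = a·p₁ + b·p₂ ≈ (0.507, 0.691, -0.515); φ = arcsin(p_z) ≈ -30.97°, λ = atan2(p_y, p_x) ≈ 53.74°.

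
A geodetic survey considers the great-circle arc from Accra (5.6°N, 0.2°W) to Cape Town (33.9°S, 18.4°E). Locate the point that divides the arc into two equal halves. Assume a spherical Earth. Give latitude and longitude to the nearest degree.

The haversine formula gives a central angle δ ≈ 0.755 rad (43.2°) between the endpoints.
Interpolate at f = 1/2 with slerp weights a = sin((1−f)δ)/sin δ ≈ 0.538, b = sin(fδ)/sin δ ≈ 0.538.
p = a·p₁ + b·p₂ ≈ (0.959, 0.139, -0.247); φ = arcsin(p_z) ≈ -14.33°, λ = atan2(p_y, p_x) ≈ 8.25°.

≈ 14°S, 8°E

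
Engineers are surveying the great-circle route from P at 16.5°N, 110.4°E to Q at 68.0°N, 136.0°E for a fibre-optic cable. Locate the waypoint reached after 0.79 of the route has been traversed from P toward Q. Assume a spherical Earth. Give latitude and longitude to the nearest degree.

≈ 58°N, 125°E

The haversine formula gives a central angle δ ≈ 0.943 rad (54.0°) between the endpoints.
Interpolate at f = 0.79 with slerp weights a = sin((1−f)δ)/sin δ ≈ 0.243, b = sin(fδ)/sin δ ≈ 0.838.
p = a·p₁ + b·p₂ ≈ (-0.307, 0.436, 0.846); φ = arcsin(p_z) ≈ 57.75°, λ = atan2(p_y, p_x) ≈ 125.12°.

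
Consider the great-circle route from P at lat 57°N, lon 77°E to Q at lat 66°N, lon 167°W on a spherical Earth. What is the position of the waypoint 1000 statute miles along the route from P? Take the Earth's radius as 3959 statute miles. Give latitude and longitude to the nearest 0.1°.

≈ lat 68.5°N, lon 96.6°E

Write both endpoints as unit vectors p₁, p₂ with components (cos φ cos λ, cos φ sin λ, sin φ).
The central angle between the endpoints is δ = arccos(p₁·p₂) ≈ 0.838 rad (48.0°). The total great-circle distance is δ·R ≈ 0.838 × 3959 ≈ 3317 mi, so the target fraction is f = 1000/3317 ≈ 0.301.
Interpolate at f ≈ 0.301 with slerp weights a = sin((1−f)δ)/sin δ ≈ 0.743, b = sin(fδ)/sin δ ≈ 0.336.
p = a·p₁ + b·p₂ ≈ (-0.042, 0.364, 0.931); φ = arcsin(p_z) ≈ 68.52°, λ = atan2(p_y, p_x) ≈ 96.62°.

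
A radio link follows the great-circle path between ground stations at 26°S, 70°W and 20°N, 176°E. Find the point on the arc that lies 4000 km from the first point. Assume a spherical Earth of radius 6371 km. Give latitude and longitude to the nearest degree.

The haversine formula gives a central angle δ ≈ 2.087 rad (119.6°) between the endpoints. The total great-circle distance is δ·R ≈ 2.087 × 6371 ≈ 13295 km, so the target fraction is f = 4000/13295 ≈ 0.301.
Interpolate at f ≈ 0.301 with slerp weights a = sin((1−f)δ)/sin δ ≈ 1.143, b = sin(fδ)/sin δ ≈ 0.675.
p = a·p₁ + b·p₂ ≈ (-0.282, -0.921, -0.270); φ = arcsin(p_z) ≈ -15.66°, λ = atan2(p_y, p_x) ≈ -107.02°.

≈ 16°S, 107°W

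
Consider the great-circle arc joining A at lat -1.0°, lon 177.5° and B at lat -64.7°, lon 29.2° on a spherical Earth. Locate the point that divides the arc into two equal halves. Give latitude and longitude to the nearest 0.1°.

Convert each endpoint to a unit vector on the sphere (x = cos φ cos λ, y = cos φ sin λ, z = sin φ).
The central angle between the endpoints is δ = arccos(p₁·p₂) ≈ 1.926 rad (110.4°).
Interpolate at f = 1/2 with slerp weights a = sin((1−f)δ)/sin δ ≈ 0.876, b = sin(fδ)/sin δ ≈ 0.876.
p = a·p₁ + b·p₂ ≈ (-0.548, 0.221, -0.807); φ = arcsin(p_z) ≈ -53.79°, λ = atan2(p_y, p_x) ≈ 158.06°.

≈ lat -53.8°, lon 158.1°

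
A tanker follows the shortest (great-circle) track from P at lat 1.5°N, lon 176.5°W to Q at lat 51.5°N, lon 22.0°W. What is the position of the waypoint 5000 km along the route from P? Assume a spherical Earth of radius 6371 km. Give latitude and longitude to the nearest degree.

The haversine formula gives a central angle δ ≈ 2.143 rad (122.8°) between the endpoints. The total great-circle distance is δ·R ≈ 2.143 × 6371 ≈ 13651 km, so the target fraction is f = 5000/13651 ≈ 0.366.
Interpolate at f ≈ 0.366 with slerp weights a = sin((1−f)δ)/sin δ ≈ 1.162, b = sin(fδ)/sin δ ≈ 0.840.
p = a·p₁ + b·p₂ ≈ (-0.675, -0.267, 0.688); φ = arcsin(p_z) ≈ 43.48°, λ = atan2(p_y, p_x) ≈ -158.42°.

≈ lat 43°N, lon 158°W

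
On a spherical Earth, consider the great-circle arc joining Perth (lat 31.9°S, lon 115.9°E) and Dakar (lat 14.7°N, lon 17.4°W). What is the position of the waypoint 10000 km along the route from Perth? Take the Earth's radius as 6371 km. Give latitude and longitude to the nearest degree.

Write both endpoints as unit vectors p₁, p₂ with components (cos φ cos λ, cos φ sin λ, sin φ).
The central angle between the endpoints is δ = arccos(p₁·p₂) ≈ 2.342 rad (134.2°). The total great-circle distance is δ·R ≈ 2.342 × 6371 ≈ 14923 km, so the target fraction is f = 10000/14923 ≈ 0.670.
Interpolate at f ≈ 0.670 with slerp weights a = sin((1−f)δ)/sin δ ≈ 0.974, b = sin(fδ)/sin δ ≈ 1.395.
p = a·p₁ + b·p₂ ≈ (0.927, 0.340, -0.161); φ = arcsin(p_z) ≈ -9.25°, λ = atan2(p_y, p_x) ≈ 20.17°.

≈ lat 9°S, lon 20°E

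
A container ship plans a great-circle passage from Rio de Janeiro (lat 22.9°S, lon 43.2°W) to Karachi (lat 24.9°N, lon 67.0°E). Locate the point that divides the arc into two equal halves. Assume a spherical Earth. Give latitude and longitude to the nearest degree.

≈ lat 2°N, lon 11°E

The haversine formula gives a central angle δ ≈ 2.040 rad (116.9°) between the endpoints.
Interpolate at f = 1/2 with slerp weights a = sin((1−f)δ)/sin δ ≈ 0.956, b = sin(fδ)/sin δ ≈ 0.956.
p = a·p₁ + b·p₂ ≈ (0.980, 0.195, 0.030); φ = arcsin(p_z) ≈ 1.75°, λ = atan2(p_y, p_x) ≈ 11.26°.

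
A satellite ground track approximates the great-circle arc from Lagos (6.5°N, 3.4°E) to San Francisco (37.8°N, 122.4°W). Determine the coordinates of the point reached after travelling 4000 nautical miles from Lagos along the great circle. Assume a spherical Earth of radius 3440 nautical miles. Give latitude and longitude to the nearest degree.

≈ 44°N, 60°W

Write both endpoints as unit vectors p₁, p₂ with components (cos φ cos λ, cos φ sin λ, sin φ).
The central angle between the endpoints is δ = arccos(p₁·p₂) ≈ 1.971 rad (112.9°). The total great-circle distance is δ·R ≈ 1.971 × 3440 ≈ 6781 nmi, so the target fraction is f = 4000/6781 ≈ 0.590.
Interpolate at f ≈ 0.590 with slerp weights a = sin((1−f)δ)/sin δ ≈ 0.785, b = sin(fδ)/sin δ ≈ 0.997.
p = a·p₁ + b·p₂ ≈ (0.357, -0.619, 0.700); φ = arcsin(p_z) ≈ 44.41°, λ = atan2(p_y, p_x) ≈ -60.02°.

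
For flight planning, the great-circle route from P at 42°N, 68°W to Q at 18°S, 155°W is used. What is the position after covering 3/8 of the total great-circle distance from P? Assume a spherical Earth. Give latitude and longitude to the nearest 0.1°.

Convert each endpoint to a unit vector on the sphere (x = cos φ cos λ, y = cos φ sin λ, z = sin φ).
The central angle between the endpoints is δ = arccos(p₁·p₂) ≈ 1.741 rad (99.8°).
Interpolate at f = 3/8 with slerp weights a = sin((1−f)δ)/sin δ ≈ 0.899, b = sin(fδ)/sin δ ≈ 0.617.
p = a·p₁ + b·p₂ ≈ (-0.281, -0.867, 0.411); φ = arcsin(p_z) ≈ 24.27°, λ = atan2(p_y, p_x) ≈ -107.96°.

≈ 24.3°N, 108.0°W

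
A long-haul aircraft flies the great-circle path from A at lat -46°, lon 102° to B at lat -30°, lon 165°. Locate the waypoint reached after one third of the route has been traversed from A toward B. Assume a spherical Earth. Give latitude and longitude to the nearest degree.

≈ lat -45°, lon 126°

From cos δ = sin φ₁ sin φ₂ + cos φ₁ cos φ₂ cos Δλ, the central angle is δ ≈ 0.886 rad (50.7°).
Interpolate at f = 1/3 with slerp weights a = sin((1−f)δ)/sin δ ≈ 0.719, b = sin(fδ)/sin δ ≈ 0.376.
p = a·p₁ + b·p₂ ≈ (-0.418, 0.573, -0.705); φ = arcsin(p_z) ≈ -44.83°, λ = atan2(p_y, p_x) ≈ 126.13°.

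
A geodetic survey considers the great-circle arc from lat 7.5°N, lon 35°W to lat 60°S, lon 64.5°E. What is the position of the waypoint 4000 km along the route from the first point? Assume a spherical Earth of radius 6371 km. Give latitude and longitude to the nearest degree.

Convert each endpoint to a unit vector on the sphere (x = cos φ cos λ, y = cos φ sin λ, z = sin φ).
The central angle between the endpoints is δ = arccos(p₁·p₂) ≈ 1.767 rad (101.2°). The total great-circle distance is δ·R ≈ 1.767 × 6371 ≈ 11257 km, so the target fraction is f = 4000/11257 ≈ 0.355.
Interpolate at f ≈ 0.355 with slerp weights a = sin((1−f)δ)/sin δ ≈ 0.926, b = sin(fδ)/sin δ ≈ 0.599.
p = a·p₁ + b·p₂ ≈ (0.881, -0.256, -0.398); φ = arcsin(p_z) ≈ -23.44°, λ = atan2(p_y, p_x) ≈ -16.22°.

≈ lat 23°S, lon 16°W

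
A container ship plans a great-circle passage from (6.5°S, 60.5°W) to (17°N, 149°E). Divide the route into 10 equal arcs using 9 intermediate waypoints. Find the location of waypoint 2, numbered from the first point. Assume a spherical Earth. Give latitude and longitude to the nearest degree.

≈ (5°N, 88°W)

Write both endpoints as unit vectors p₁, p₂ with components (cos φ cos λ, cos φ sin λ, sin φ).
The central angle between the endpoints is δ = arccos(p₁·p₂) ≈ 2.606 rad (149.3°).
Interpolate at f = 2/10 with slerp weights a = sin((1−f)δ)/sin δ ≈ 1.707, b = sin(fδ)/sin δ ≈ 0.976.
p = a·p₁ + b·p₂ ≈ (0.035, -0.995, 0.092); φ = arcsin(p_z) ≈ 5.29°, λ = atan2(p_y, p_x) ≈ -87.99°.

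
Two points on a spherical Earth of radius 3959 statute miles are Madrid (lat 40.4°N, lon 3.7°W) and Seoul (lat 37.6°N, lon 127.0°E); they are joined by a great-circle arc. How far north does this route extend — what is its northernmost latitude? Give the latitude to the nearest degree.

The great circle lies in the plane with unit normal n̂ = (p₁ × p₂)/|p₁ × p₂|.
Here n̂_z ≈ +0.457; the vertex latitude is φ_max = arccos|n̂_z| ≈ 62.8°.

≈ 63°N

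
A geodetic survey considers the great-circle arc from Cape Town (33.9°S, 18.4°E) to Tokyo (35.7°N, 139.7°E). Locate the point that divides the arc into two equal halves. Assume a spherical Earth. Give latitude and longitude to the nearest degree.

≈ 2°N, 78°E

Write both endpoints as unit vectors p₁, p₂ with components (cos φ cos λ, cos φ sin λ, sin φ).
The central angle between the endpoints is δ = arccos(p₁·p₂) ≈ 2.313 rad (132.5°).
Interpolate at f = 1/2 with slerp weights a = sin((1−f)δ)/sin δ ≈ 1.242, b = sin(fδ)/sin δ ≈ 1.242.
p = a·p₁ + b·p₂ ≈ (0.209, 0.977, 0.032); φ = arcsin(p_z) ≈ 1.84°, λ = atan2(p_y, p_x) ≈ 77.94°.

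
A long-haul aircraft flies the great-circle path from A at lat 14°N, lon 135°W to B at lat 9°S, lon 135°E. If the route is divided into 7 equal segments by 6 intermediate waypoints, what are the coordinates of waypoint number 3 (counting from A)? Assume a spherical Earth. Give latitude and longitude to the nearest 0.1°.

Convert each endpoint to a unit vector on the sphere (x = cos φ cos λ, y = cos φ sin λ, z = sin φ).
The central angle between the endpoints is δ = arccos(p₁·p₂) ≈ 1.609 rad (92.2°).
Interpolate at f = 3/7 with slerp weights a = sin((1−f)δ)/sin δ ≈ 0.796, b = sin(fδ)/sin δ ≈ 0.637.
p = a·p₁ + b·p₂ ≈ (-0.990, -0.101, 0.093); φ = arcsin(p_z) ≈ 5.33°, λ = atan2(p_y, p_x) ≈ -174.16°.

≈ lat 5.3°N, lon 174.2°W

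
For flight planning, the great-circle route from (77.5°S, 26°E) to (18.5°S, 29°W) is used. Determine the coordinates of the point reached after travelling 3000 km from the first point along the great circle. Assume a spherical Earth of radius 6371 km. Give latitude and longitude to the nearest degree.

Write both endpoints as unit vectors p₁, p₂ with components (cos φ cos λ, cos φ sin λ, sin φ).
The central angle between the endpoints is δ = arccos(p₁·p₂) ≈ 1.129 rad (64.7°). The total great-circle distance is δ·R ≈ 1.129 × 6371 ≈ 7193 km, so the target fraction is f = 3000/7193 ≈ 0.417.
Interpolate at f ≈ 0.417 with slerp weights a = sin((1−f)δ)/sin δ ≈ 0.677, b = sin(fδ)/sin δ ≈ 0.502.
p = a·p₁ + b·p₂ ≈ (0.548, -0.167, -0.820); φ = arcsin(p_z) ≈ -55.07°, λ = atan2(p_y, p_x) ≈ -16.91°.

≈ (55°S, 17°W)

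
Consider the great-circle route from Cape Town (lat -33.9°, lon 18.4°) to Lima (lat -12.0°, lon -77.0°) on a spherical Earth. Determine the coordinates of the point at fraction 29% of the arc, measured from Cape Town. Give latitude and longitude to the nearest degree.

≈ lat -36°, lon -13°

Write both endpoints as unit vectors p₁, p₂ with components (cos φ cos λ, cos φ sin λ, sin φ).
The central angle between the endpoints is δ = arccos(p₁·p₂) ≈ 1.531 rad (87.7°).
Interpolate at f = 0.29 with slerp weights a = sin((1−f)δ)/sin δ ≈ 0.886, b = sin(fδ)/sin δ ≈ 0.430.
p = a·p₁ + b·p₂ ≈ (0.792, -0.178, -0.584); φ = arcsin(p_z) ≈ -35.70°, λ = atan2(p_y, p_x) ≈ -12.64°.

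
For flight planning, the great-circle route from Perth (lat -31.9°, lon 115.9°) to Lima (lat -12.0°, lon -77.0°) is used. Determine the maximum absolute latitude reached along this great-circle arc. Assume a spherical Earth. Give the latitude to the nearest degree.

≈ -75°

The great circle lies in the plane with unit normal n̂ = (p₁ × p₂)/|p₁ × p₂|.
Here n̂_z ≈ +0.259; the vertex latitude is φ_max = arccos|n̂_z| ≈ 75.0°.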